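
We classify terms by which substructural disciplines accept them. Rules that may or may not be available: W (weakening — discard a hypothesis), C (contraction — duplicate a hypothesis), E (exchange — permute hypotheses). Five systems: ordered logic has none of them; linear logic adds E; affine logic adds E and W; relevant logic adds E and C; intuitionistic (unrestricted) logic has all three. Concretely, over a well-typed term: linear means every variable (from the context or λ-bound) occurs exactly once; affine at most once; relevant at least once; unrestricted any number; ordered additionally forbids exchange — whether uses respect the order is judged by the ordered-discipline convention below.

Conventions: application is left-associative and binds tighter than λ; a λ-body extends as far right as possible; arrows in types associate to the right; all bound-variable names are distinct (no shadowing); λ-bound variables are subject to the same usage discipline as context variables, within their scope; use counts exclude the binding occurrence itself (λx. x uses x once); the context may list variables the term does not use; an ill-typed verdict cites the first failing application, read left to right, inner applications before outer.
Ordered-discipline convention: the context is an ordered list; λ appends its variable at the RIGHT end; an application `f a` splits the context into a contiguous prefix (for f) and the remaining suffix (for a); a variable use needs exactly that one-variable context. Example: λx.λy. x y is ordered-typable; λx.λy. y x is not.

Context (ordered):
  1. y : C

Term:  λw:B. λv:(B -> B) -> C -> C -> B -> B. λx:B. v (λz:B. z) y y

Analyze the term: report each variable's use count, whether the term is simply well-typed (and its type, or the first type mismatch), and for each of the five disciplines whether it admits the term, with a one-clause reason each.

variable uses: y: 2; w [bound]: 0; v [bound]: 1; x [bound]: 0; z [bound]: 1
use order (left to right): v, z, y, y
typing: ✓ — B -> ((B -> B) -> C -> C -> B -> B) -> B -> B -> B
ordered ✗ (needs contraction — y ×2; w, x left unused)
linear ✗ (needs contraction — y ×2; w, x left unused)
affine ✗ (needs contraction — y ×2)
relevant ✗ (w, x left unused)
unrestricted ✓ (typability at B -> ((B -> B) -> C -> C -> B -> B) -> B -> B -> B is all that's needed)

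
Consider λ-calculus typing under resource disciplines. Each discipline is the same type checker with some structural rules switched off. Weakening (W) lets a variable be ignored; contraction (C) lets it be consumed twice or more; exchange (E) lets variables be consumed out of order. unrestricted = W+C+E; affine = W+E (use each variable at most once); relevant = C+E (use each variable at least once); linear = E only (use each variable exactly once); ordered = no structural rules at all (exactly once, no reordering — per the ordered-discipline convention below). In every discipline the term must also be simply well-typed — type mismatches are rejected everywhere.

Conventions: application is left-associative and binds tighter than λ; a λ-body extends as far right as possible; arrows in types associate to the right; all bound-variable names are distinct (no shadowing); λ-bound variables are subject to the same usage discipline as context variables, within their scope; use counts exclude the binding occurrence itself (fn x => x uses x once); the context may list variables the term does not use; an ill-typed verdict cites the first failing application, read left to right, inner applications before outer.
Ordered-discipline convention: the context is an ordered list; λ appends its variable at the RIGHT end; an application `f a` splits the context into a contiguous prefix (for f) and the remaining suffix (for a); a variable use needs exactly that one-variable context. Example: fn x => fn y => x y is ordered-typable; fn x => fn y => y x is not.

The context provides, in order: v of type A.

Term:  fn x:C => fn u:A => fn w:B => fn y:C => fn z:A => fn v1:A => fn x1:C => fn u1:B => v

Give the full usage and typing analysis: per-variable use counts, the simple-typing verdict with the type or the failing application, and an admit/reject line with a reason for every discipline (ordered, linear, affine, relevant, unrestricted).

counts: v: 1×, x (λ-bound): 0×, u (λ-bound): 0×, w (λ-bound): 0×, y (λ-bound): 0×, z (λ-bound): 0×, v1 (λ-bound): 0×, x1 (λ-bound): 0×, u1 (λ-bound): 0×
order of uses: v
typing: the term checks, with type C → A → B → C → A → A → C → B → A
ordered: ✗, x, u, w, y, z, v1, x1, u1 never used (weakening)
linear: ✗, x, u, w, y, z, v1, x1, u1 never used (weakening)
affine: ✓, v, x, u, w, y, z, v1, x1, u1: no repeats, contraction unneeded
relevant: ✗, x, u, w, y, z, v1, x1, u1 never used (weakening)
unrestricted: ✓, simply typable at C → A → B → C → A → A → C → B → A; W, C, E all held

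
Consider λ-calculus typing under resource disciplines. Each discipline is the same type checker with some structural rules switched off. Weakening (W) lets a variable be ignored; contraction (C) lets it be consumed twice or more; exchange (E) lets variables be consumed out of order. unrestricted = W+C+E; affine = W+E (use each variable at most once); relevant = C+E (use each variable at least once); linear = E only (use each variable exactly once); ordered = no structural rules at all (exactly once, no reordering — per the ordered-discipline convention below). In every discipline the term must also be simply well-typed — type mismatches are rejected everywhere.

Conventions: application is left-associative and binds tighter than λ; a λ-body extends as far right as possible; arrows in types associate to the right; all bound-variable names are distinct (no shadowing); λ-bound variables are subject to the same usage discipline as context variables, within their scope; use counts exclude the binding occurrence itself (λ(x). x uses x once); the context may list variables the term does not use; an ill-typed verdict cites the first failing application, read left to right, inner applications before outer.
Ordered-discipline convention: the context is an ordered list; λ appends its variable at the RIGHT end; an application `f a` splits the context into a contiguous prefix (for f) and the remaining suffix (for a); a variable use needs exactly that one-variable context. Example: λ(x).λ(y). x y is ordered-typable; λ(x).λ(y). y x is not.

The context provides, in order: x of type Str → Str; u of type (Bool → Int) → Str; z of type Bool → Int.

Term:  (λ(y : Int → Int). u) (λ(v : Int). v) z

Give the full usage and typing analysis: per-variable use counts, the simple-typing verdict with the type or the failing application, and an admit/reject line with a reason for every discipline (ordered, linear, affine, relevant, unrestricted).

variable uses: x=0, u=1, z=1, y (bound)=0, v (bound)=1
order of uses: u, v, z
typing: well-typed at Str
ordered ✗ (needs weakening: x, y unused)
linear ✗ (needs weakening: x, y unused)
affine ✓ (no duplicate uses among x, u, z, y, v)
relevant ✗ (needs weakening: x, y unused)
unrestricted ✓ (simply typable at Str; W, C, E all held)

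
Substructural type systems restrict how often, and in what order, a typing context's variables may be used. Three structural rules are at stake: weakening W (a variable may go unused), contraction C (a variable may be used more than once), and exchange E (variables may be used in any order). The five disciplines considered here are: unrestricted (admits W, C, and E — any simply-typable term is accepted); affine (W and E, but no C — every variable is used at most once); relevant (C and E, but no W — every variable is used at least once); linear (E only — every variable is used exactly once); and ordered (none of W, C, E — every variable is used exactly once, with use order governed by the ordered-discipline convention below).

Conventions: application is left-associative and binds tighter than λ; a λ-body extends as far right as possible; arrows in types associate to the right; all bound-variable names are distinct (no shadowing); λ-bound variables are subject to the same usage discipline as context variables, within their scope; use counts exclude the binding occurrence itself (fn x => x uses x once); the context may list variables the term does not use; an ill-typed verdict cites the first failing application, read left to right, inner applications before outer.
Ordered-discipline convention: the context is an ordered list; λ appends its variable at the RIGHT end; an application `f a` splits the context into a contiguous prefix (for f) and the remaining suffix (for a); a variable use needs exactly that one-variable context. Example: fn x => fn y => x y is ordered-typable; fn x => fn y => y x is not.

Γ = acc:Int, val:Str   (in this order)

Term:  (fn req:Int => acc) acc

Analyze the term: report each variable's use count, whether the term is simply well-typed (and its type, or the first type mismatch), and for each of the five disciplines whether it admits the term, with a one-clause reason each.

use counts: acc ×2; val ×0; req (bound) ×0
uses in reading order: acc, acc
typing: ✓ — Int
ordered: ✗ — needs contraction — acc ×2; val, req left unused
linear: ✗ — needs contraction — acc ×2; val, req left unused
affine: ✗ — needs contraction — acc ×2
relevant: ✗ — val, req left unused
unrestricted: ✓ — simply typable at Int; W, C, E all held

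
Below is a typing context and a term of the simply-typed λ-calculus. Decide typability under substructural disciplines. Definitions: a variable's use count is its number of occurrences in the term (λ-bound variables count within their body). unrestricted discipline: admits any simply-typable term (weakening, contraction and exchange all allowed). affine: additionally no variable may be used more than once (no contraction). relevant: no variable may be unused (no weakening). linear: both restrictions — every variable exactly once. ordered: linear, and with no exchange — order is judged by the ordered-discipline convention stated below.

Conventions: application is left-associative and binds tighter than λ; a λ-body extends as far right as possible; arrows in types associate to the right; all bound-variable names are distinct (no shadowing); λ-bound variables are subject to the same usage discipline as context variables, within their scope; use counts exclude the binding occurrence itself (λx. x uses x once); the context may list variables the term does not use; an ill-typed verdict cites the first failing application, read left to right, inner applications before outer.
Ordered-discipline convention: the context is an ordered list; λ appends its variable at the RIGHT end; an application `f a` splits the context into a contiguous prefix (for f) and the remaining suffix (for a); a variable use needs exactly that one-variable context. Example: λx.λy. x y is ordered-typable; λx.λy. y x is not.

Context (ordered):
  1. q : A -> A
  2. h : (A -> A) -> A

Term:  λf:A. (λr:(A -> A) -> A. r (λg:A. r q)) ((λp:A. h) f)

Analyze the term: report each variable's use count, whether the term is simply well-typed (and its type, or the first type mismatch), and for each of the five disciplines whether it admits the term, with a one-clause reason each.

counts: q: 1×, h: 1×, f (λ-bound): 1×, r (λ-bound): 2×, g (λ-bound): 0×, p (λ-bound): 0×
order of uses: r, r, q, h, f
typing: the term checks, with type A -> A
ordered: ✗, needs contraction — r ×2; needs weakening: g, p unused
linear: ✗, needs contraction — r ×2; needs weakening: g, p unused
affine: ✗, needs contraction — r ×2
relevant: ✗, needs weakening: g, p unused
unrestricted: ✓, type-checks (A -> A) and nothing is barred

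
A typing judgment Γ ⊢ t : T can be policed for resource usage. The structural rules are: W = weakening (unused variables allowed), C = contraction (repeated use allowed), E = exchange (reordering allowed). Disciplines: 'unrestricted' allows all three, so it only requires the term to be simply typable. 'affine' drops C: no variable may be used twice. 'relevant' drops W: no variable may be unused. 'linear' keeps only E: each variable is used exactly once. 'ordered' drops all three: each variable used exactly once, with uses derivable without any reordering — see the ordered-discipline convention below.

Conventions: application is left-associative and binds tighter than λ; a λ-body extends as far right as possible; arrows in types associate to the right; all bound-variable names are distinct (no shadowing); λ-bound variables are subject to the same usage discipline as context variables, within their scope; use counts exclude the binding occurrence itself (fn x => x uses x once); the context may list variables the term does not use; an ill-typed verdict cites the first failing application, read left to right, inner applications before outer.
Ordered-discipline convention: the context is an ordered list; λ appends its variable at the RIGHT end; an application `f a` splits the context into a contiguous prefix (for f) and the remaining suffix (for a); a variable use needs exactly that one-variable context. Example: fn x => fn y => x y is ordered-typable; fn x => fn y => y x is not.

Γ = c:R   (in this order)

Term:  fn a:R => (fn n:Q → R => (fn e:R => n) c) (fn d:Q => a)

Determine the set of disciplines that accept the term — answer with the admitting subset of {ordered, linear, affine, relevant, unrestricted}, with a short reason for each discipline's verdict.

admitted by: affine, unrestricted
counts: c: 1×, a [bound]: 1×, n [bound]: 1×, e [bound]: 0×, d [bound]: 0×
use order (left to right): n, c, a
typing: well-typed at R → Q → R
ordered: ✗, unused: e, d — weakening required
linear: ✗, unused: e, d — weakening required
affine: ✓, no duplicate uses among c, a, n, e, d
relevant: ✗, unused: e, d — weakening required
unrestricted: ✓, type-checks (R → Q → R) and nothing is barred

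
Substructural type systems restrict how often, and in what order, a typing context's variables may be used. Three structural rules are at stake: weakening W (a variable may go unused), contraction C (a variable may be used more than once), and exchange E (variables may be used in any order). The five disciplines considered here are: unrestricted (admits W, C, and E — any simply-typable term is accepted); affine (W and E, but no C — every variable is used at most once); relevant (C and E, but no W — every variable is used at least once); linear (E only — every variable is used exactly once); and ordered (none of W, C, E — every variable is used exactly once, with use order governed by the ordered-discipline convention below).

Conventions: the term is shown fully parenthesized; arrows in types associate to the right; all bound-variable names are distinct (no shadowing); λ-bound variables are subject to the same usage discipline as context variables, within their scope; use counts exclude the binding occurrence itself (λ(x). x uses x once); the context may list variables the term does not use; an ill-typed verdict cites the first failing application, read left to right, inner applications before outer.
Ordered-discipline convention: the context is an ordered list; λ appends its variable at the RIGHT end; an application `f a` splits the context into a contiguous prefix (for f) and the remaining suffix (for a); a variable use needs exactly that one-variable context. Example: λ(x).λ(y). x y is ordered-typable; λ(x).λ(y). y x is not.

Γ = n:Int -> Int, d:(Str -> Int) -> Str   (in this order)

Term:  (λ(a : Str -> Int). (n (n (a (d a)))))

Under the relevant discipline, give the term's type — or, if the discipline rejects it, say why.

term : (Str -> Int) -> Int
usage: n ×2, d ×1, a [bound] ×2
uses in reading order: n, n, a, d, a
typing: well-typed — term : (Str -> Int) -> Int
all disciplines: ordered ✗; linear ✗; affine ✗; relevant ✓; unrestricted ✓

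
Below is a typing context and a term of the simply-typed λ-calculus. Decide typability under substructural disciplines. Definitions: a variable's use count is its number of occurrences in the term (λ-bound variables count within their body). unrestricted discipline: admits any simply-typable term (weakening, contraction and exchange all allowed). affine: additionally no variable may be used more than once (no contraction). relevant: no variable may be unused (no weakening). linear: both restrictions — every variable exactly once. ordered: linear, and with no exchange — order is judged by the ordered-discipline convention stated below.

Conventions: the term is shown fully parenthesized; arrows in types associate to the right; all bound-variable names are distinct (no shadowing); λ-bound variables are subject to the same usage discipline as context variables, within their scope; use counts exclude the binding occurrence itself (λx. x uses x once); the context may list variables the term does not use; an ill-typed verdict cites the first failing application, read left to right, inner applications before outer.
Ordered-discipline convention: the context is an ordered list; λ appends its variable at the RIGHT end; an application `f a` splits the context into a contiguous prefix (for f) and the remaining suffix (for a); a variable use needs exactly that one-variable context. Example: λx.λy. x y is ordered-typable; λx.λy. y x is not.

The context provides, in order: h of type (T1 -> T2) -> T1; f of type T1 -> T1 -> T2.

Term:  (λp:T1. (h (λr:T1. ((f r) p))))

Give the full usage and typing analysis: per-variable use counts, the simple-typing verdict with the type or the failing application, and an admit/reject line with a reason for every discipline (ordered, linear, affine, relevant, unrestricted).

use counts: h: 1×; f: 1×; p (bound): 1×; r (bound): 1×
order of uses: h, f, r, p
typing: the term checks, with type T1 -> T1
ordered: ✗ — needs exchange: uses follow h, f, r, p
linear: ✓ — single use per variable (h, f, p, r)
affine: ✓ — none of h, f, p, r used more than once
relevant: ✓ — every one of h, f, p, r appears
unrestricted: ✓ — well-typed at T1 -> T1; no restrictions here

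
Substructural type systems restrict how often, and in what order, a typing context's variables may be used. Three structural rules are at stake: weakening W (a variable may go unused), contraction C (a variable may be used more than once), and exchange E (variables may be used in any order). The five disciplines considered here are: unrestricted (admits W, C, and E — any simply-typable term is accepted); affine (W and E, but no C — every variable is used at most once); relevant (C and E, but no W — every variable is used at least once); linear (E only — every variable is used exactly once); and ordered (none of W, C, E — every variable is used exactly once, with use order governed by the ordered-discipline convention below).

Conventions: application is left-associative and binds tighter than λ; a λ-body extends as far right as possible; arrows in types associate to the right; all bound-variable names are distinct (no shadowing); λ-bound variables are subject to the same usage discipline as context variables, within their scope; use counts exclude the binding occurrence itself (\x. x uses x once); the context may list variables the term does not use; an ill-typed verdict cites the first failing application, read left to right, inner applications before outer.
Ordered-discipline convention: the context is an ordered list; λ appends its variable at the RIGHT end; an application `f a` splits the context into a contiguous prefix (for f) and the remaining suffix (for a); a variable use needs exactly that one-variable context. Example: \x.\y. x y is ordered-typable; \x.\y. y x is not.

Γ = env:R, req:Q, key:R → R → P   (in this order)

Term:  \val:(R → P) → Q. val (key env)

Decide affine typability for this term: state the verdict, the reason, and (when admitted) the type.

yes — no duplicate uses among env, req, key, val; term : ((R → P) → Q) → Q
variable uses: env: 1×; req: 0×; key: 1×; val (bound): 1×
left-to-right use order: val, key, env
typing: the term checks, with type ((R → P) → Q) → Q
summary: ordered ✗ · linear ✗ · affine ✓ · relevant ✗ · unrestricted ✓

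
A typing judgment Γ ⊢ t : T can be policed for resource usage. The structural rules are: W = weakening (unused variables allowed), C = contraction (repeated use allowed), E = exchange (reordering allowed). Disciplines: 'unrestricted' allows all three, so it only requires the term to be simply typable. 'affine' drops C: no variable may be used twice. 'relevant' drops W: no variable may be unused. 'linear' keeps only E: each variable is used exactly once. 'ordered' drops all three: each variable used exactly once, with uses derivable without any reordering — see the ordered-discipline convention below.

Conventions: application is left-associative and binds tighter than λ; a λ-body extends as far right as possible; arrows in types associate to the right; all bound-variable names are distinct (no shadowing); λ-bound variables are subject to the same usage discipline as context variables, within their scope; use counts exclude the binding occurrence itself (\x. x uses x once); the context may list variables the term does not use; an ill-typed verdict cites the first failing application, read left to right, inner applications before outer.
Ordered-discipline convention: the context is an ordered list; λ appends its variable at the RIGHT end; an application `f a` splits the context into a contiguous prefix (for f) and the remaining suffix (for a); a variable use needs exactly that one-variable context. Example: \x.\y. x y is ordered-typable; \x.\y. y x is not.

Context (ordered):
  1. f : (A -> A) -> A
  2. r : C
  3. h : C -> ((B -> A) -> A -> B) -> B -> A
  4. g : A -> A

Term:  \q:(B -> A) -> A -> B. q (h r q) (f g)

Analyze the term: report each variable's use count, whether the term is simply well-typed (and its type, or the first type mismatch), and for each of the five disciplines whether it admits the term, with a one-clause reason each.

counts: f ×1, r ×1, h ×1, g ×1, q (bound) ×2
use order (left to right): q, h, r, q, f, g
typing: well-typed — term : ((B -> A) -> A -> B) -> B
ordered: ✗ — needs contraction — q ×2
linear: ✗ — needs contraction — q ×2
affine: ✗ — needs contraction — q ×2
relevant: ✓ — f, r, h, g, q: all used, weakening unneeded
unrestricted: ✓ — simply typable at ((B -> A) -> A -> B) -> B; W, C, E all held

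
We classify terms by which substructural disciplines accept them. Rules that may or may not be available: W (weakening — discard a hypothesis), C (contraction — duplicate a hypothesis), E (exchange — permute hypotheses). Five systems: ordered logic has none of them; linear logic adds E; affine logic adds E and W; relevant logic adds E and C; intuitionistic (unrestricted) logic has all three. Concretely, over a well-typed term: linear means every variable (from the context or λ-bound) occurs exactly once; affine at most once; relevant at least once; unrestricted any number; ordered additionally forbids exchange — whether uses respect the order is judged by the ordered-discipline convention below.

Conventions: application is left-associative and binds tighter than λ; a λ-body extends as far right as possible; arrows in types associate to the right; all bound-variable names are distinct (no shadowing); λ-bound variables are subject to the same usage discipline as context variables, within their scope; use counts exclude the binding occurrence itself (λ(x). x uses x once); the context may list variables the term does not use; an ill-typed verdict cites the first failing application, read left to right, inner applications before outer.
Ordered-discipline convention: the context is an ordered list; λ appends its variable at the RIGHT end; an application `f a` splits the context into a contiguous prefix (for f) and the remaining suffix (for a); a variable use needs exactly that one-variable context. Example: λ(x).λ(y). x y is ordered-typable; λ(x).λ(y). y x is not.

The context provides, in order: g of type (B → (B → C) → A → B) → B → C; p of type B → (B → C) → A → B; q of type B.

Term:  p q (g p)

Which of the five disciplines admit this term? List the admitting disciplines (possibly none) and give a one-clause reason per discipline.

accepted by: relevant, unrestricted
use counts: g=1; p=2; q=1
use order (left to right): p, q, g, p
typing: the term checks, with type A → B
ordered ✗ (uses contraction: p ×2)
linear ✗ (uses contraction: p ×2)
affine ✗ (uses contraction: p ×2)
relevant ✓ (at least one use each (g, p, q))
unrestricted ✓ (simply typable at A → B; W, C, E all held)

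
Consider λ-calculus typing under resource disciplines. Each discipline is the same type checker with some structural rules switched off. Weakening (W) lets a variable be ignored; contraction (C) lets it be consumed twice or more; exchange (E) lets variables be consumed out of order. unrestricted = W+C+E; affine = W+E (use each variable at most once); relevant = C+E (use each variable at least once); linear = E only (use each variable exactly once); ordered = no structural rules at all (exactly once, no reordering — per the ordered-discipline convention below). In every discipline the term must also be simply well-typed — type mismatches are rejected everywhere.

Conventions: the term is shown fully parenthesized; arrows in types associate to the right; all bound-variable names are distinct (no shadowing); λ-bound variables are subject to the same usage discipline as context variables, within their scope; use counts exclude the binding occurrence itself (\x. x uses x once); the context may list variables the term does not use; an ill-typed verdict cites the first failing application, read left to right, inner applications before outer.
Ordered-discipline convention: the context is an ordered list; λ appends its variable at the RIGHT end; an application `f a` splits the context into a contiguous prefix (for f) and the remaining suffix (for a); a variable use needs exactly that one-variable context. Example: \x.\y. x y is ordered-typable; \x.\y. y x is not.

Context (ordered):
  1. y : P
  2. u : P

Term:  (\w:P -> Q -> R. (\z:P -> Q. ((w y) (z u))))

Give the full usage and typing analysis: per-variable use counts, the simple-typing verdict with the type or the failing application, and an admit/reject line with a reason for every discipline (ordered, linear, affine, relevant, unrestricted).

use counts: y ×1; u ×1; w [bound] ×1; z [bound] ×1
use order (left to right): w, y, z, u
typing: ✓ — (P -> Q -> R) -> (P -> Q) -> R
ordered: ✗ — no ordered split (uses run w, y, z, u)
linear: ✓ — each of y, u, w, z used exactly once
affine: ✓ — none of y, u, w, z used more than once
relevant: ✓ — none of y, u, w, z goes unused
unrestricted: ✓ — well-typed at (P -> Q -> R) -> (P -> Q) -> R; no restrictions here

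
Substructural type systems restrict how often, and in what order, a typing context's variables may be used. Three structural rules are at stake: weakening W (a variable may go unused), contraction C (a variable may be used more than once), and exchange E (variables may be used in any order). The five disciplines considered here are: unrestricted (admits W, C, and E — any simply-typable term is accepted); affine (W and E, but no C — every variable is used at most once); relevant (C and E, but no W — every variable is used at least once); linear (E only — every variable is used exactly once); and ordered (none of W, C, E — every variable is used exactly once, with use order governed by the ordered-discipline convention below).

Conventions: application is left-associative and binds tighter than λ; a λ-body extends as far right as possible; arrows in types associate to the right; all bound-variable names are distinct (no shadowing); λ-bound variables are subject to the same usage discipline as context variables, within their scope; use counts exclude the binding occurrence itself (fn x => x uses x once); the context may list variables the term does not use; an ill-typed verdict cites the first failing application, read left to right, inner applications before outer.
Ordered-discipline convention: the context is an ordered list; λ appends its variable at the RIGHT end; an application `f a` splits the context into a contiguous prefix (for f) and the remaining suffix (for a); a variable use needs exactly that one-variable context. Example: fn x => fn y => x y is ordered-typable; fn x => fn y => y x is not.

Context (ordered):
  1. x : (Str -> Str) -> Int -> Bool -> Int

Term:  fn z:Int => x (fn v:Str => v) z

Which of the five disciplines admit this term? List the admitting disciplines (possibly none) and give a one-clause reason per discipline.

admitted by: ordered, linear, affine, relevant, unrestricted
use counts: x: 1×; z (λ-bound): 1×; v (λ-bound): 1×
uses in reading order: x, v, z
typing: well-typed at Int -> Bool -> Int
ordered: ✓, one use each (x, z, v); ordered split holds
linear: ✓, exactly-once usage across x, z, v
affine: ✓, no duplicate uses among x, z, v
relevant: ✓, x, z, v: all used, weakening unneeded
unrestricted: ✓, type-checks (Int -> Bool -> Int) and nothing is barred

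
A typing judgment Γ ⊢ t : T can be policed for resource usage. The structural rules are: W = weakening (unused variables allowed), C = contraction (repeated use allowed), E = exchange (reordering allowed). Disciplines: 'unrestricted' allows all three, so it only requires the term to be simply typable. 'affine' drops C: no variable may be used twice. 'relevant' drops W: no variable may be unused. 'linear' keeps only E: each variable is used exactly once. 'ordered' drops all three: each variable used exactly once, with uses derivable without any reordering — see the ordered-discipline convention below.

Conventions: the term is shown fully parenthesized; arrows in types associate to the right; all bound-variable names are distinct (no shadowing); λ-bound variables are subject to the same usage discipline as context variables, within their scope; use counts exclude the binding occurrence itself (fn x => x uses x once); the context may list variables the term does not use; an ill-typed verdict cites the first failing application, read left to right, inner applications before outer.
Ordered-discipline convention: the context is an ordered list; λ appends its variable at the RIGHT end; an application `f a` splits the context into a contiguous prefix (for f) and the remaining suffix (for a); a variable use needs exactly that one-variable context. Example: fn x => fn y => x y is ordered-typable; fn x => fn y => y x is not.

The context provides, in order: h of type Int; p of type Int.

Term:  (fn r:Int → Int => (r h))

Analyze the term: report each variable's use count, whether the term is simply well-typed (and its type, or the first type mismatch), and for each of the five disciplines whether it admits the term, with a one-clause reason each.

variable uses: h: 1×; p: 0×; r [bound]: 1×
use order (left to right): r, h
typing: ✓ — (Int → Int) → Int
ordered: ✗ — p left unused
linear: ✗ — p left unused
affine: ✓ — no duplicate uses among h, p, r
relevant: ✗ — p left unused
unrestricted: ✓ — well-typed at (Int → Int) → Int; no restrictions here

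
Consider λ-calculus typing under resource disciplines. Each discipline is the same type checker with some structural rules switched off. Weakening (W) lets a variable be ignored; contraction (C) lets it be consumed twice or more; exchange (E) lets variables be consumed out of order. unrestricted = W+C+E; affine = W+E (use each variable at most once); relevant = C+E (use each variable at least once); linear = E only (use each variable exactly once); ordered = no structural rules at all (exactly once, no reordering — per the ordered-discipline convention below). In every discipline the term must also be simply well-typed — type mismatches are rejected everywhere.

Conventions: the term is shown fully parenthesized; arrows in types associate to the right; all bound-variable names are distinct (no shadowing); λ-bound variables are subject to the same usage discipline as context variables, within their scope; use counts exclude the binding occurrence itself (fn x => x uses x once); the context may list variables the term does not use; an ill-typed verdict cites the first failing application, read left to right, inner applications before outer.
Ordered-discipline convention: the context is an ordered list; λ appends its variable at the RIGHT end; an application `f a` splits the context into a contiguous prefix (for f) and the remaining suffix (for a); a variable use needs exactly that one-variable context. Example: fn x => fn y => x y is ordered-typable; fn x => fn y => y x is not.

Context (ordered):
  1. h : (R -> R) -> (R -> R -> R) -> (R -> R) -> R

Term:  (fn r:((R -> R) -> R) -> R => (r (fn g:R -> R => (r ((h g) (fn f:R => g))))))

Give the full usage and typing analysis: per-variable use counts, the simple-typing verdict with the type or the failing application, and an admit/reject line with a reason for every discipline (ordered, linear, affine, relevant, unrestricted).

counts: h: 1×; r (λ-bound): 2×; g (λ-bound): 2×; f (λ-bound): 0×
uses in reading order: r, r, h, g, g
typing: well-typed at (((R -> R) -> R) -> R) -> R
ordered ✗ (uses contraction: r ×2, g ×2; f never used (weakening))
linear ✗ (uses contraction: r ×2, g ×2; f never used (weakening))
affine ✗ (uses contraction: r ×2, g ×2)
relevant ✗ (f never used (weakening))
unrestricted ✓ (typability at (((R -> R) -> R) -> R) -> R is all that's needed)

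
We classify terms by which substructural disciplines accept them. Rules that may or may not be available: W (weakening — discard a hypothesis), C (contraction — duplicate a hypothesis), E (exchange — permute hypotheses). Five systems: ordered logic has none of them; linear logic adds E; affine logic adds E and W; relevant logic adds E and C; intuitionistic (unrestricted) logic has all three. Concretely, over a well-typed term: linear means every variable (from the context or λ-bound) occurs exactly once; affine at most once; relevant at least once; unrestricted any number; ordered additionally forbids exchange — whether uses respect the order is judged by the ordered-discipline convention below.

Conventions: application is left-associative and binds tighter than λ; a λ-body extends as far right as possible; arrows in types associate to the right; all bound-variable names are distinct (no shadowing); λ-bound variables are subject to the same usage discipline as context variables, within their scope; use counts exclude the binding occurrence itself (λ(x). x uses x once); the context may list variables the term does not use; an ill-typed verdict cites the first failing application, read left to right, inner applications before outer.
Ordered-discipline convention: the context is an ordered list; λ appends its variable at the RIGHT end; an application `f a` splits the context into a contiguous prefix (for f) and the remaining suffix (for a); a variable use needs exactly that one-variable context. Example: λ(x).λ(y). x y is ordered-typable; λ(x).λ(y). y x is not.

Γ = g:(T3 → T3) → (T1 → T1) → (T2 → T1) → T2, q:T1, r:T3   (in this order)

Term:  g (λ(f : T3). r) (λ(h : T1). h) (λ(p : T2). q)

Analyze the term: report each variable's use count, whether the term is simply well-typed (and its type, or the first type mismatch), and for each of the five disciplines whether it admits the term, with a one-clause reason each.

use counts: g=1, q=1, r=1, f (bound)=0, h (bound)=1, p (bound)=0
use order (left to right): g, r, h, q
typing: ✓ — T2
ordered ✗ (f, p never used (weakening))
linear ✗ (f, p never used (weakening))
affine ✓ (at most one use each (g, q, r, f, h, p))
relevant ✗ (f, p never used (weakening))
unrestricted ✓ (simply typable at T2; W, C, E all held)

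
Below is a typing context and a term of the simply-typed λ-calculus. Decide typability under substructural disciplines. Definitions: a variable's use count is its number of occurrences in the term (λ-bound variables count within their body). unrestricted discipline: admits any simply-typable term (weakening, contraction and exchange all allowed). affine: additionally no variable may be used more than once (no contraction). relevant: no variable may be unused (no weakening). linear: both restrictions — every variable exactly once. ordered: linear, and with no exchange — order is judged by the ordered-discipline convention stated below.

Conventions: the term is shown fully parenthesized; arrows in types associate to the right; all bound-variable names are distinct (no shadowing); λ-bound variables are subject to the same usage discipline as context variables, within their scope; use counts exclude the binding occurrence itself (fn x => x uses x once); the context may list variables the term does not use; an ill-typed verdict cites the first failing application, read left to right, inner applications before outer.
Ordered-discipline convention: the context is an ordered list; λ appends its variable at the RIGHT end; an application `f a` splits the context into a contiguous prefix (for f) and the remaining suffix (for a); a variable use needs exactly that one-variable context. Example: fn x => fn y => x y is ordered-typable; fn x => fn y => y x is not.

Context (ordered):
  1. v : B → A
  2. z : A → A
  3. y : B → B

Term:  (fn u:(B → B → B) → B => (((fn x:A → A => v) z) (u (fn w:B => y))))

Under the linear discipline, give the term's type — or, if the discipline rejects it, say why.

not well-typed under linear — needs weakening: x, w unused
counts: v=1, z=1, y=1, u [bound]=1, x [bound]=0, w [bound]=0
uses in reading order: v, z, u, y
typing: well-typed — term : ((B → B → B) → B) → A
per-discipline verdicts: ordered ✗, linear ✗, affine ✓, relevant ✗, unrestricted ✓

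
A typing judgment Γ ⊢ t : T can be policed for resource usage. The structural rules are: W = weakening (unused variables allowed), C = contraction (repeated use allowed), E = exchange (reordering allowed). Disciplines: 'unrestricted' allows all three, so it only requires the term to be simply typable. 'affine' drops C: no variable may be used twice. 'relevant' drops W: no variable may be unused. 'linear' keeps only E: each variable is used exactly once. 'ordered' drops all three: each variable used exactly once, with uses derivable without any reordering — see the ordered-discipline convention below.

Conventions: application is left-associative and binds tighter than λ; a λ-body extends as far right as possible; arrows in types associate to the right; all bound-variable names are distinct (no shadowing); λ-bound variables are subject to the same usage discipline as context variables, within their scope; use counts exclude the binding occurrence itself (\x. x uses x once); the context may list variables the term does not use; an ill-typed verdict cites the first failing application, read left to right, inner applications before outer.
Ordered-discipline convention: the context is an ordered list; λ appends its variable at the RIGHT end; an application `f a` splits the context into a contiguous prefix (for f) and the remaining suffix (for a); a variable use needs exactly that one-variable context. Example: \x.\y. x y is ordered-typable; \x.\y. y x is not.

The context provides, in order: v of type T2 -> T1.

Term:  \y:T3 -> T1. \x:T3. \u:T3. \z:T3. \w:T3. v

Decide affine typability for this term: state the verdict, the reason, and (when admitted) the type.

yes — at most one use each (v, y, x, u, z, w); term : (T3 -> T1) -> T3 -> T3 -> T3 -> T3 -> T2 -> T1
counts: v: 1×, y (λ-bound): 0×, x (λ-bound): 0×, u (λ-bound): 0×, z (λ-bound): 0×, w (λ-bound): 0×
left-to-right use order: v
typing: the term checks, with type (T3 -> T1) -> T3 -> T3 -> T3 -> T3 -> T2 -> T1
across the five disciplines: ordered ✗ | linear ✗ | affine ✓ | relevant ✗ | unrestricted ✓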